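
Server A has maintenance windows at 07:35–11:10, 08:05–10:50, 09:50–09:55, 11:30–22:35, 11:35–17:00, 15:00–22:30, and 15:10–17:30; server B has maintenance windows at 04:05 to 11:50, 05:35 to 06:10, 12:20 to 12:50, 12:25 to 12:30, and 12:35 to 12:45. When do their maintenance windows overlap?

07:35–11:10, 11:30–11:50, 12:20–12:50

A, merged: 07:35–11:10, 11:30–22:35.
B, merged: 04:05–11:50, 12:20–12:50.
07:35–11:10 overlaps B on 07:35–11:10.
11:30–22:35 overlaps B on 11:30–11:50, 12:20–12:50.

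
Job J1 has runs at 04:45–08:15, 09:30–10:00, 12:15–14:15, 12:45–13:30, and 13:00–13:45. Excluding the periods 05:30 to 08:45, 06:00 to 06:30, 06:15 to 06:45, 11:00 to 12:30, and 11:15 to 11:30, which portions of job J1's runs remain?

04:45–05:30, 09:30–10:00, 12:30–14:15

A, merged: 04:45–08:15, 09:30–10:00, 12:15–14:15.
B, merged: 05:30–08:45, 11:00–12:30.
04:45–08:15 minus B → 04:45–05:30.
09:30–10:00: no B overlap → unchanged.
12:15–14:15 minus B → 12:30–14:15.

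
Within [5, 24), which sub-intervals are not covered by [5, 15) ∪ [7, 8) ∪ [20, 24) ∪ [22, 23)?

The merged coverage is [5, 15), [20, 24).
Uncovered inside [5, 24): [15, 20).

[15, 20)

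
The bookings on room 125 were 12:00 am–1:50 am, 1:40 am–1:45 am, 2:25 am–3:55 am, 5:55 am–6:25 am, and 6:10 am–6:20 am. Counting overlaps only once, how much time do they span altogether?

3 h 50 min

Merged: 12:00 am–1:50 am, 2:25 am–3:55 am, 5:55 am–6:25 am.
Lengths: 1 h 50 min + 1 h 30 min + 30 min = 3 h 50 min.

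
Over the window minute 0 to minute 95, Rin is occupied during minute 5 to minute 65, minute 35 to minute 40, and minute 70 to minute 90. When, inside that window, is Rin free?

minute 0 to minute 5, minute 65 to minute 70, minute 90 to minute 95

Covered (merged): minute 5 to minute 65, minute 70 to minute 90.
Gaps within minute 0 to minute 95: minute 0 to minute 5, minute 65 to minute 70, minute 90 to minute 95.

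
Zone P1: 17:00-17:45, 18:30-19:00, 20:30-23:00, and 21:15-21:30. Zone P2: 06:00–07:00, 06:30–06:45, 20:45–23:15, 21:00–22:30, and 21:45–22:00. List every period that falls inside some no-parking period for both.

A, merged: 17:00–17:45, 18:30–19:00, 20:30–23:00.
B, merged: 06:00–07:00, 20:45–23:15.
17:00–17:45 falls entirely outside B.
18:30–19:00 falls entirely outside B.
20:30–23:00 overlaps B on 20:45–23:00.

20:45–23:00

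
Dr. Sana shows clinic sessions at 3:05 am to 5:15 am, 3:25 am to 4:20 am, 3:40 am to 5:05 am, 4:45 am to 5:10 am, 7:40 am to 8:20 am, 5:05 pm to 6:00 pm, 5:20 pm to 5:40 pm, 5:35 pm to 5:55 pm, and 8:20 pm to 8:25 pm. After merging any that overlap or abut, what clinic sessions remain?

3:05 am-5:15 am, 7:40 am-8:20 am, 5:05 pm-6:00 pm, 8:20 pm-8:25 pm

3:25 am-4:20 am overlaps/touches 3:05 am-5:15 am → extend to 3:05 am-5:15 am.
3:40 am-5:05 am overlaps/touches 3:05 am-5:15 am → extend to 3:05 am-5:15 am.
4:45 am-5:10 am overlaps/touches 3:05 am-5:15 am → extend to 3:05 am-5:15 am.
7:40 am-8:20 am is disjoint → start new block.
5:05 pm-6:00 pm is disjoint → start new block.
5:20 pm-5:40 pm overlaps/touches 5:05 pm-6:00 pm → extend to 5:05 pm-6:00 pm.
5:35 pm-5:55 pm overlaps/touches 5:05 pm-6:00 pm → extend to 5:05 pm-6:00 pm.
8:20 pm-8:25 pm is disjoint → start new block.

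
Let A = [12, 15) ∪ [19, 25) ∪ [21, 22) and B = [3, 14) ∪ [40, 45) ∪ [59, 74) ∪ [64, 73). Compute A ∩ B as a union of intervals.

Merge the first list: [12, 15), [19, 25).
Merge the second list: [3, 14), [40, 45), [59, 74).
[12, 15) meets the second set on [12, 14).
[19, 25): no overlap with the second set.

[12, 14)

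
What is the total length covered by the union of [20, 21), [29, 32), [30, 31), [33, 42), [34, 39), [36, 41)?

Merged: [20, 21), [29, 32), [33, 42).
Lengths: 1 + 3 + 9 = 13.

13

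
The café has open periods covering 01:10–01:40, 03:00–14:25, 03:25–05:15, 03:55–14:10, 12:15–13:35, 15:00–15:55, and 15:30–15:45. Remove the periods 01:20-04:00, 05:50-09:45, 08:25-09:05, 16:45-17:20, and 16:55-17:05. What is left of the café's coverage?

01:10-01:20, 04:00-05:50, 09:45-14:25, 15:00-15:55

First set merges to 01:10-01:40, 03:00-14:25, 15:00-15:55.
Second set merges to 01:20-04:00, 05:50-09:45, 16:45-17:20.
01:10-01:40 with B removed leaves 01:10-01:20.
03:00-14:25 with B removed leaves 04:00-05:50, 09:45-14:25.
15:00-15:55 is untouched.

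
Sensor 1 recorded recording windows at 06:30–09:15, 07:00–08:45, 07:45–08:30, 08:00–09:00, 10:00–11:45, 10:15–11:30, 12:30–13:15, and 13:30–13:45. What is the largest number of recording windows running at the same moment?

4

At 08:00, 4 of the intervals are simultaneously active.
No point has more.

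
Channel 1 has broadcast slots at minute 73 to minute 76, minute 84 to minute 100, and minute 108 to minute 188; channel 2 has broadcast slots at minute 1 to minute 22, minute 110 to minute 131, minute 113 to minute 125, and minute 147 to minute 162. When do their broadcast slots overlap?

minute 110 to minute 131, minute 147 to minute 162

B, merged: minute 1 to minute 22, minute 110 to minute 131, minute 147 to minute 162.
minute 73 to minute 76: no overlap with the second set.
minute 84 to minute 100: no overlap with the second set.
minute 108 to minute 188 meets the second set on minute 110 to minute 131, minute 147 to minute 162.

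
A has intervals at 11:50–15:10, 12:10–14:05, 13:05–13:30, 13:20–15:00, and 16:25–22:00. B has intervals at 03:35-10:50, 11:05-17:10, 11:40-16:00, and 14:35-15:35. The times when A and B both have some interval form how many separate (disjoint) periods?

Merge the first list: 11:50-15:10, 16:25-22:00.
Merge the second list: 03:35-10:50, 11:05-17:10.
A ∩ B = 11:50-15:10, 16:25-17:10.
That is 2 disjoint pieces.

2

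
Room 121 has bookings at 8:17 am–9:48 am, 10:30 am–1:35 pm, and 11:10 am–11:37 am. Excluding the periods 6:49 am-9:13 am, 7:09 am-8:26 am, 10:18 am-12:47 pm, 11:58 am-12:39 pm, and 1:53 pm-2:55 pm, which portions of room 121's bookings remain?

A, merged: 8:17 am–9:48 am, 10:30 am–1:35 pm.
B, merged: 6:49 am–9:13 am, 10:18 am–12:47 pm, 1:53 pm–2:55 pm.
8:17 am–9:48 am with B removed leaves 9:13 am–9:48 am.
10:30 am–1:35 pm with B removed leaves 12:47 pm–1:35 pm.

9:13 am–9:48 am, 12:47 pm–1:35 pm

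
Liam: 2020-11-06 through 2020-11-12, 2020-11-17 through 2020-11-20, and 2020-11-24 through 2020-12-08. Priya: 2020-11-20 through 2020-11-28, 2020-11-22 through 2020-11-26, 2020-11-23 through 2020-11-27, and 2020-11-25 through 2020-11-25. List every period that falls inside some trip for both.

2020-11-20 through 2020-11-20, 2020-11-24 through 2020-11-28

B, merged: 2020-11-20 through 2020-11-28.
2020-11-06 through 2020-11-12 falls entirely outside B.
2020-11-17 through 2020-11-20 overlaps B on 2020-11-20 through 2020-11-20.
2020-11-24 through 2020-12-08 overlaps B on 2020-11-24 through 2020-11-28.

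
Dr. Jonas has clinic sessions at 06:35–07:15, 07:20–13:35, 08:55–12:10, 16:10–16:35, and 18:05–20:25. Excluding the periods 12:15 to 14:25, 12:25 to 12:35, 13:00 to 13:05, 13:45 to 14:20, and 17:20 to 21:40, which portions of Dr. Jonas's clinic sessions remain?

Merge the first list: 06:35-07:15, 07:20-13:35, 16:10-16:35, 18:05-20:25.
Merge the second list: 12:15-14:25, 17:20-21:40.
06:35-07:15: no B overlap → unchanged.
07:20-13:35 minus B → 07:20-12:15.
16:10-16:35: no B overlap → unchanged.
18:05-20:25: fully covered by B → removed.

06:35-07:15, 07:20-12:15, 16:10-16:35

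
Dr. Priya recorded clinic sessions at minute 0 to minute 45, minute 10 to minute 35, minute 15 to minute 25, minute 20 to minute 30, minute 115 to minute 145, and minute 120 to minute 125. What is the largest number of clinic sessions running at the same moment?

At minute 20, 4 of the intervals are simultaneously active.
No point has more.

4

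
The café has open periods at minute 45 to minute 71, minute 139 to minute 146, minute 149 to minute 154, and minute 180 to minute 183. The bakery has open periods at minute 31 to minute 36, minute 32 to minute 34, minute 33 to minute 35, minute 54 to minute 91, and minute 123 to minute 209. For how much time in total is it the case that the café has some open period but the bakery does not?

9 minutes

Merge the second list: minute 31 to minute 36, minute 54 to minute 91, minute 123 to minute 209.
A \ B = minute 45 to minute 54.
Total: 9 minutes.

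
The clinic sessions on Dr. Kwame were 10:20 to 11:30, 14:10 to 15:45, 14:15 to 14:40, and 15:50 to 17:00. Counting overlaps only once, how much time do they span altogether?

3 h 55 min

Merged: 10:20–11:30, 14:10–15:45, 15:50–17:00.
Lengths: 1 h 10 min + 1 h 35 min + 1 h 10 min = 3 h 55 min.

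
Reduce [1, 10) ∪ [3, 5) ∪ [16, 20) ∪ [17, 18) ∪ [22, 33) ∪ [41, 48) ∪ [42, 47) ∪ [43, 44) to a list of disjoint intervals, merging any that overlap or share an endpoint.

[3, 5) overlaps/touches [1, 10) → extend to [1, 10).
[16, 20) is disjoint → start new block.
[17, 18) overlaps/touches [16, 20) → extend to [16, 20).
[22, 33) is disjoint → start new block.
[41, 48) is disjoint → start new block.
[42, 47) overlaps/touches [41, 48) → extend to [41, 48).
[43, 44) overlaps/touches [41, 48) → extend to [41, 48).

[1, 10) ∪ [16, 20) ∪ [22, 33) ∪ [41, 48)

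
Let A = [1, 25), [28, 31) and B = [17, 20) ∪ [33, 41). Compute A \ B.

[1, 17) ∪ [20, 25) ∪ [28, 31)

[1, 25) with B removed leaves [1, 17), [20, 25).
[28, 31) is untouched.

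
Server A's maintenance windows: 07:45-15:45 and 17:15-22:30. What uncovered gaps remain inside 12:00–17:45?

15:45-17:15

The merged coverage is 07:45-15:45, 17:15-22:30.
Complement within 12:00-17:45: 15:45-17:15.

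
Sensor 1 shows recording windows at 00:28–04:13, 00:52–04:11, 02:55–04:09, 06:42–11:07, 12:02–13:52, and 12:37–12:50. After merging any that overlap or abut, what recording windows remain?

00:28-04:13, 06:42-11:07, 12:02-13:52

00:52-04:11 overlaps/touches 00:28-04:13 → extend to 00:28-04:13.
02:55-04:09 overlaps/touches 00:28-04:13 → extend to 00:28-04:13.
06:42-11:07 is disjoint → start new block.
12:02-13:52 is disjoint → start new block.
12:37-12:50 overlaps/touches 12:02-13:52 → extend to 12:02-13:52.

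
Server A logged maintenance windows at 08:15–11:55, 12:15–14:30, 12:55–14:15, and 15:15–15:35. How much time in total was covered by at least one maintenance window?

6 h 15 min

Merged: 08:15-11:55, 12:15-14:30, 15:15-15:35.
Lengths: 3 h 40 min + 2 h 15 min + 20 min = 6 h 15 min.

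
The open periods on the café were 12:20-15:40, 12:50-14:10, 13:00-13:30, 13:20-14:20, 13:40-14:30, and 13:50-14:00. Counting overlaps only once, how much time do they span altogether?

Merged: 12:20–15:40.
Length: 3 h 20 min.

3 h 20 min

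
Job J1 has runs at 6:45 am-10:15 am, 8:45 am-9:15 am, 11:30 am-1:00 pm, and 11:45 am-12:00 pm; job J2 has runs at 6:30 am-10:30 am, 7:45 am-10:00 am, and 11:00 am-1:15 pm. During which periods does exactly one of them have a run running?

6:30 am-6:45 am, 10:15 am-10:30 am, 11:00 am-11:30 am, 1:00 pm-1:15 pm

First set merges to 6:45 am-10:15 am, 11:30 am-1:00 pm.
Second set merges to 6:30 am-10:30 am, 11:00 am-1:15 pm.
Only in the first: none.
Only in the second: 6:30 am-6:45 am, 10:15 am-10:30 am, 11:00 am-11:30 am, 1:00 pm-1:15 pm.
Together these are the periods covered by exactly one.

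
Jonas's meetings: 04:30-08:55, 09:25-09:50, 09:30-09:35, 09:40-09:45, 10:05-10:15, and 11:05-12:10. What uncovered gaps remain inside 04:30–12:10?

08:55–09:25, 09:50–10:05, 10:15–11:05

Covered (merged): 04:30–08:55, 09:25–09:50, 10:05–10:15, 11:05–12:10.
Uncovered inside 04:30–12:10: 08:55–09:25, 09:50–10:05, 10:15–11:05.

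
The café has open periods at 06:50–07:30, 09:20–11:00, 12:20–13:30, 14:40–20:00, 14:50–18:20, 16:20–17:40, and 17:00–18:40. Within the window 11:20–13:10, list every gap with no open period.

11:20-12:20

Covered (merged): 06:50-07:30, 09:20-11:00, 12:20-13:30, 14:40-20:00.
Complement within 11:20-13:10: 11:20-12:20.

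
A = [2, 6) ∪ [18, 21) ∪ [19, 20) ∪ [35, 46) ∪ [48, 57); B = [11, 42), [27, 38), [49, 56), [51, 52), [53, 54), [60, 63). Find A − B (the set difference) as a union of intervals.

[2, 6) ∪ [42, 46) ∪ [48, 49) ∪ [56, 57)

A, merged: [2, 6), [18, 21), [35, 46), [48, 57).
B, merged: [11, 42), [49, 56), [60, 63).
[2, 6): no B overlap → unchanged.
[18, 21): fully covered by B → removed.
[35, 46) minus B → [42, 46).
[48, 57) minus B → [48, 49), [56, 57).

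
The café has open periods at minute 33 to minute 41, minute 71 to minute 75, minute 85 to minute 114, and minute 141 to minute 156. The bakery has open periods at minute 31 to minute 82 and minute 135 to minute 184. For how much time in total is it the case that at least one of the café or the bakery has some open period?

A ∪ B = minute 31 to minute 82, minute 85 to minute 114, minute 135 to minute 184.
Total: 51 minutes + 29 minutes + 49 minutes = 129 minutes.

129 minutes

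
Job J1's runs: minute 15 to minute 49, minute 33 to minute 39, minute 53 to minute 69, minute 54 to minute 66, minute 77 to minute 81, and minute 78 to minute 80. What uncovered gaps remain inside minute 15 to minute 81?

minute 49 to minute 53, minute 69 to minute 77

Covered (merged): minute 15 to minute 49, minute 53 to minute 69, minute 77 to minute 81.
Uncovered inside minute 15 to minute 81: minute 49 to minute 53, minute 69 to minute 77.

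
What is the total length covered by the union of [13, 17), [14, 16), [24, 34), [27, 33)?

14

Merged: [13, 17), [24, 34).
Lengths: 4 + 10 = 14.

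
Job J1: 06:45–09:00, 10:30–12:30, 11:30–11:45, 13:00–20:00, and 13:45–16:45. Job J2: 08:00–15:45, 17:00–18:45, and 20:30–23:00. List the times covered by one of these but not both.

06:45–08:00, 09:00–10:30, 12:30–13:00, 15:45–17:00, 18:45–20:00, 20:30–23:00

Merge the first list: 06:45–09:00, 10:30–12:30, 13:00–20:00.
Only in the first: 06:45–08:00, 15:45–17:00, 18:45–20:00.
Only in the second: 09:00–10:30, 12:30–13:00, 20:30–23:00.
Together these are the periods covered by exactly one.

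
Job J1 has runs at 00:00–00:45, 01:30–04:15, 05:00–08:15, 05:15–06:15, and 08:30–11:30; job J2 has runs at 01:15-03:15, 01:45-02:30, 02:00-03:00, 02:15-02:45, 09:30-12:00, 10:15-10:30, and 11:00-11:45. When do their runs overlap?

A, merged: 00:00–00:45, 01:30–04:15, 05:00–08:15, 08:30–11:30.
B, merged: 01:15–03:15, 09:30–12:00.
00:00–00:45: no overlap with the second set.
01:30–04:15 meets the second set on 01:30–03:15.
05:00–08:15: no overlap with the second set.
08:30–11:30 meets the second set on 09:30–11:30.

01:30–03:15, 09:30–11:30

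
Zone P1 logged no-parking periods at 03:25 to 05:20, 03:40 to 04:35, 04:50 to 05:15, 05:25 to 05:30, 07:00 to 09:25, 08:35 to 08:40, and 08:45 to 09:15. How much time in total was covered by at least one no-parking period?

Merged: 03:25–05:20, 05:25–05:30, 07:00–09:25.
Lengths: 1 h 55 min + 5 min + 2 h 25 min = 4 h 25 min.

4 h 25 min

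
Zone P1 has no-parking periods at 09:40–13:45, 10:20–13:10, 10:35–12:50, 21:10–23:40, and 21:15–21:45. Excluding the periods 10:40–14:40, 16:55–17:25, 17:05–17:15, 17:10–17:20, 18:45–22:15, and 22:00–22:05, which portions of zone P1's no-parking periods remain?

A, merged: 09:40–13:45, 21:10–23:40.
B, merged: 10:40–14:40, 16:55–17:25, 18:45–22:15.
09:40–13:45 \ B = 09:40–10:40.
21:10–23:40 \ B = 22:15–23:40.

09:40–10:40, 22:15–23:40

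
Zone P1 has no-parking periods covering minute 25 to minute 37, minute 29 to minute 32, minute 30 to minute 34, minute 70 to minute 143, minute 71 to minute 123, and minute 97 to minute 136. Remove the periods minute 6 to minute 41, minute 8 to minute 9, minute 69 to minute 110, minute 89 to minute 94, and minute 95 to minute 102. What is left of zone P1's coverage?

First set merges to minute 25 to minute 37, minute 70 to minute 143.
Second set merges to minute 6 to minute 41, minute 69 to minute 110.
minute 25 to minute 37: entirely removed.
minute 70 to minute 143 \ B = minute 110 to minute 143.

minute 110 to minute 143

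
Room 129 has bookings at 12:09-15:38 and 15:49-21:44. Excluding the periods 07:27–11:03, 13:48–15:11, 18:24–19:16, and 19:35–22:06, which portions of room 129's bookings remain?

12:09–15:38 with B removed leaves 12:09–13:48, 15:11–15:38.
15:49–21:44 with B removed leaves 15:49–18:24, 19:16–19:35.

12:09–13:48, 15:11–15:38, 15:49–18:24, 19:16–19:35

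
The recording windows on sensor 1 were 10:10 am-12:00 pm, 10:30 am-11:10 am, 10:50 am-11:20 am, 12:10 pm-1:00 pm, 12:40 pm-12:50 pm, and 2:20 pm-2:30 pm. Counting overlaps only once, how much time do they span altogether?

Merged: 10:10 am-12:00 pm, 12:10 pm-1:00 pm, 2:20 pm-2:30 pm.
Lengths: 1 h 50 min + 50 min + 10 min = 2 h 50 min.

2 h 50 min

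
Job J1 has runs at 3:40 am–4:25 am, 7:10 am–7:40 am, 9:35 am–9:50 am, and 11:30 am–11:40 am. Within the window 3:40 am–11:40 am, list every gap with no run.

After merging, the occupied span is 3:40 am-4:25 am, 7:10 am-7:40 am, 9:35 am-9:50 am, 11:30 am-11:40 am.
Complement within 3:40 am-11:40 am: 4:25 am-7:10 am, 7:40 am-9:35 am, 9:50 am-11:30 am.

4:25 am-7:10 am, 7:40 am-9:35 am, 9:50 am-11:30 am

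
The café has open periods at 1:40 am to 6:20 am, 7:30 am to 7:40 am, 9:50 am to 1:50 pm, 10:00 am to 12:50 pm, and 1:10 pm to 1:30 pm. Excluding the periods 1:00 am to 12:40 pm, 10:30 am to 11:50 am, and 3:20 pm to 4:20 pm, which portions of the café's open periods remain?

A, merged: 1:40 am-6:20 am, 7:30 am-7:40 am, 9:50 am-1:50 pm.
B, merged: 1:00 am-12:40 pm, 3:20 pm-4:20 pm.
1:40 am-6:20 am lies entirely inside B → drops out.
7:30 am-7:40 am lies entirely inside B → drops out.
9:50 am-1:50 pm with B removed leaves 12:40 pm-1:50 pm.

12:40 pm-1:50 pm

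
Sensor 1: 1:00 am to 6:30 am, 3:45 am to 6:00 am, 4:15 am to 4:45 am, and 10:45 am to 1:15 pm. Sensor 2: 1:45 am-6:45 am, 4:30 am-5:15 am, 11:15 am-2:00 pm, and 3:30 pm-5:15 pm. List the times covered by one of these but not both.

First set merges to 1:00 am–6:30 am, 10:45 am–1:15 pm.
Second set merges to 1:45 am–6:45 am, 11:15 am–2:00 pm, 3:30 pm–5:15 pm.
Only in the first: 1:00 am–1:45 am, 10:45 am–11:15 am.
Only in the second: 6:30 am–6:45 am, 1:15 pm–2:00 pm, 3:30 pm–5:15 pm.
Together these are the periods covered by exactly one.

1:00 am–1:45 am, 6:30 am–6:45 am, 10:45 am–11:15 am, 1:15 pm–2:00 pm, 3:30 pm–5:15 pm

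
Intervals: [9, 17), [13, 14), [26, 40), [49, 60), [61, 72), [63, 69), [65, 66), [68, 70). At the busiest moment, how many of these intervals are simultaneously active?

Walk the sorted start/end points keeping a running depth.
The depth first hits 3 at 65.

3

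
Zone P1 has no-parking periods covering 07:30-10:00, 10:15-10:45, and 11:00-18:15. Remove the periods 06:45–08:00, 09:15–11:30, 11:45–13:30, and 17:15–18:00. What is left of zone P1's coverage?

07:30–10:00 \ B = 08:00–09:15.
10:15–10:45: entirely removed.
11:00–18:15 \ B = 11:30–11:45, 13:30–17:15, 18:00–18:15.

08:00–09:15, 11:30–11:45, 13:30–17:15, 18:00–18:15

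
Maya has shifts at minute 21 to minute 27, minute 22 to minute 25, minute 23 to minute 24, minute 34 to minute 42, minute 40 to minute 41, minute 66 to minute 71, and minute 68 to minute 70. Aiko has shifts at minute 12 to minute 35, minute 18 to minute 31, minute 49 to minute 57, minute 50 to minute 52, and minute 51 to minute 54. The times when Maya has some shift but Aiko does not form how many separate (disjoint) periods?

Merge the first list: minute 21 to minute 27, minute 34 to minute 42, minute 66 to minute 71.
Merge the second list: minute 12 to minute 35, minute 49 to minute 57.
A \ B = minute 35 to minute 42, minute 66 to minute 71.
That is 2 disjoint pieces.

2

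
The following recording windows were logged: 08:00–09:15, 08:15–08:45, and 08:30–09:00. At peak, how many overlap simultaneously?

Sweep endpoints in order; track running count of active intervals.
Peak of 3 reached at 08:30.

3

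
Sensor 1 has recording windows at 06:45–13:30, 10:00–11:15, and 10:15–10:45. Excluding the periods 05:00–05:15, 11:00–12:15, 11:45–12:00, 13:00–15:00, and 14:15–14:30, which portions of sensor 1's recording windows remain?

A, merged: 06:45–13:30.
B, merged: 05:00–05:15, 11:00–12:15, 13:00–15:00.
06:45–13:30 \ B = 06:45–11:00, 12:15–13:00.

06:45–11:00, 12:15–13:00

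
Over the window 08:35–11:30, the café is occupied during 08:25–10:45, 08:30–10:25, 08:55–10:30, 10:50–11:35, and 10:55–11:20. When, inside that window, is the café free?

After merging, the occupied span is 08:25–10:45, 10:50–11:35.
Uncovered inside 08:35–11:30: 10:45–10:50.

10:45–10:50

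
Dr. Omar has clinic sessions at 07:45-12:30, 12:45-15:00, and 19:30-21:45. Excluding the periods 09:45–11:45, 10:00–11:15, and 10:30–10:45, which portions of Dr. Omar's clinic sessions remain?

07:45–09:45, 11:45–12:30, 12:45–15:00, 19:30–21:45

Second set merges to 09:45–11:45.
07:45–12:30 with B removed leaves 07:45–09:45, 11:45–12:30.
12:45–15:00 is untouched.
19:30–21:45 is untouched.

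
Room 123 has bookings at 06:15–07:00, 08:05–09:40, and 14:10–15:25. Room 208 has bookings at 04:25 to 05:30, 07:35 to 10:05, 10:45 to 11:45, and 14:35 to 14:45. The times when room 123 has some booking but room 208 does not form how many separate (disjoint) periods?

3

A \ B = 06:15-07:00, 14:10-14:35, 14:45-15:25.
That is 3 disjoint pieces.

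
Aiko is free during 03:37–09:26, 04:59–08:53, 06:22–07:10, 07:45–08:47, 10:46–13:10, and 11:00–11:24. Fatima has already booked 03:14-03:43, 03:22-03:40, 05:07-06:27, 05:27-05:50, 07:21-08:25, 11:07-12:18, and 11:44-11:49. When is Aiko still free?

First set merges to 03:37-09:26, 10:46-13:10.
Second set merges to 03:14-03:43, 05:07-06:27, 07:21-08:25, 11:07-12:18.
03:37-09:26 \ B = 03:43-05:07, 06:27-07:21, 08:25-09:26.
10:46-13:10 \ B = 10:46-11:07, 12:18-13:10.

03:43-05:07, 06:27-07:21, 08:25-09:26, 10:46-11:07, 12:18-13:10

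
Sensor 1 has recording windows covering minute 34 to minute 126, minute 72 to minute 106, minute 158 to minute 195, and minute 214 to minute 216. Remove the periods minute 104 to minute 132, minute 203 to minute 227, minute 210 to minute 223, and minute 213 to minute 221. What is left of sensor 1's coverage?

minute 34 to minute 104, minute 158 to minute 195

A, merged: minute 34 to minute 126, minute 158 to minute 195, minute 214 to minute 216.
B, merged: minute 104 to minute 132, minute 203 to minute 227.
minute 34 to minute 126 with B removed leaves minute 34 to minute 104.
minute 158 to minute 195 is untouched.
minute 214 to minute 216 lies entirely inside B → drops out.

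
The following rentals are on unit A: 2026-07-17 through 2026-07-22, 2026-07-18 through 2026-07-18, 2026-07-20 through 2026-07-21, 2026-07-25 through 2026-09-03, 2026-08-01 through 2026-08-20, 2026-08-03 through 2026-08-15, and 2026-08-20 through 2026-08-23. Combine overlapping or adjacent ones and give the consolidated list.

2026-07-17 through 2026-07-22, 2026-07-25 through 2026-09-03

2026-07-18 through 2026-07-18 overlaps/touches 2026-07-17 through 2026-07-22 → extend to 2026-07-17 through 2026-07-22.
2026-07-20 through 2026-07-21 overlaps/touches 2026-07-17 through 2026-07-22 → extend to 2026-07-17 through 2026-07-22.
2026-07-25 through 2026-09-03 is disjoint → start new block.
2026-08-01 through 2026-08-20 overlaps/touches 2026-07-25 through 2026-09-03 → extend to 2026-07-25 through 2026-09-03.
2026-08-03 through 2026-08-15 overlaps/touches 2026-07-25 through 2026-09-03 → extend to 2026-07-25 through 2026-09-03.
2026-08-20 through 2026-08-23 overlaps/touches 2026-07-25 through 2026-09-03 → extend to 2026-07-25 through 2026-09-03.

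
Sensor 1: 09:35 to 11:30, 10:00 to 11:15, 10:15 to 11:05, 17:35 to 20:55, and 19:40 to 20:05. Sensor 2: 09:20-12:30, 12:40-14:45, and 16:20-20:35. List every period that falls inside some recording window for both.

09:35–11:30, 17:35–20:35

A, merged: 09:35–11:30, 17:35–20:55.
09:35–11:30 meets the second set on 09:35–11:30.
17:35–20:55 meets the second set on 17:35–20:35.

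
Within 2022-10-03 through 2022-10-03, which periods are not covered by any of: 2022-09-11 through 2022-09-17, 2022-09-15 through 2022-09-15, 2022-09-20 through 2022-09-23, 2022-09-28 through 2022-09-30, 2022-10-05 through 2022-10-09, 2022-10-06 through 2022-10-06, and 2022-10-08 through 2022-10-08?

2022-10-03 through 2022-10-03

Covered (merged): 2022-09-11 through 2022-09-17, 2022-09-20 through 2022-09-23, 2022-09-28 through 2022-09-30, 2022-10-05 through 2022-10-09.
Gaps within 2022-10-03 through 2022-10-03: 2022-10-03 through 2022-10-03.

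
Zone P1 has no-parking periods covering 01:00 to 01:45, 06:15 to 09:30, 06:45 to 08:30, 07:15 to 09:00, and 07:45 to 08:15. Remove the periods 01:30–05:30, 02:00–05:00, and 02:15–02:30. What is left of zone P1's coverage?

01:00-01:30, 06:15-09:30

A, merged: 01:00-01:45, 06:15-09:30.
B, merged: 01:30-05:30.
01:00-01:45 minus B → 01:00-01:30.
06:15-09:30: no B overlap → unchanged.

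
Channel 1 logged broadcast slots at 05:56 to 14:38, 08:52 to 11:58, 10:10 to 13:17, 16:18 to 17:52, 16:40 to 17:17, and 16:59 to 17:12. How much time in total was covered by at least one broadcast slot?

Merged: 05:56-14:38, 16:18-17:52.
Lengths: 8 h 42 min + 1 h 34 min = 10 h 16 min.

10 h 16 min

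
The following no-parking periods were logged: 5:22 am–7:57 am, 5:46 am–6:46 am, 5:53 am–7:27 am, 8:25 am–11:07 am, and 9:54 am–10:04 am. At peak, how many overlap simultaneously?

3

Sweep endpoints in order; track running count of active intervals.
Peak of 3 reached at 5:53 am.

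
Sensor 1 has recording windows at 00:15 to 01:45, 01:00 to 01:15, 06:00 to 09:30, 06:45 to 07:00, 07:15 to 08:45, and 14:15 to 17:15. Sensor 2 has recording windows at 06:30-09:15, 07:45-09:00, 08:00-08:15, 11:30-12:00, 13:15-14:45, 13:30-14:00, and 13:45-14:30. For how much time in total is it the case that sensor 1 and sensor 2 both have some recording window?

3 h 15 min

First set merges to 00:15–01:45, 06:00–09:30, 14:15–17:15.
Second set merges to 06:30–09:15, 11:30–12:00, 13:15–14:45.
A ∩ B = 06:30–09:15, 14:15–14:45.
Total: 2 h 45 min + 30 min = 3 h 15 min.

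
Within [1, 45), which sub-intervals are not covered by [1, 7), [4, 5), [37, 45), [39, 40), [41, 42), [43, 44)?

[7, 37)

The merged coverage is [1, 7), [37, 45).
Uncovered inside [1, 45): [7, 37).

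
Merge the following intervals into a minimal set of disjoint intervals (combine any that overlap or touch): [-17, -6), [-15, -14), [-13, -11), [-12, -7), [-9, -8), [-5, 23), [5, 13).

[-15, -14) overlaps/touches [-17, -6) → extend to [-17, -6).
[-13, -11) overlaps/touches [-17, -6) → extend to [-17, -6).
[-12, -7) overlaps/touches [-17, -6) → extend to [-17, -6).
[-9, -8) overlaps/touches [-17, -6) → extend to [-17, -6).
[-5, 23) is disjoint → start new block.
[5, 13) overlaps/touches [-5, 23) → extend to [-5, 23).

[-17, -6) ∪ [-5, 23)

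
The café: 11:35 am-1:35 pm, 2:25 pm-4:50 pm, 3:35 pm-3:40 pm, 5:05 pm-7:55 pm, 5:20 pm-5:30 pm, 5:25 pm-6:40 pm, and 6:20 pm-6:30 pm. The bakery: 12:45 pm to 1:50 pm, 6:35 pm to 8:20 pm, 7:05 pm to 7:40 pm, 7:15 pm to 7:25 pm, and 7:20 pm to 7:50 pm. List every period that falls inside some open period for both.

Merge the first list: 11:35 am–1:35 pm, 2:25 pm–4:50 pm, 5:05 pm–7:55 pm.
Merge the second list: 12:45 pm–1:50 pm, 6:35 pm–8:20 pm.
11:35 am–1:35 pm ∩ B → 12:45 pm–1:35 pm.
2:25 pm–4:50 pm meets no B interval.
5:05 pm–7:55 pm ∩ B → 6:35 pm–7:55 pm.

12:45 pm–1:35 pm, 6:35 pm–7:55 pm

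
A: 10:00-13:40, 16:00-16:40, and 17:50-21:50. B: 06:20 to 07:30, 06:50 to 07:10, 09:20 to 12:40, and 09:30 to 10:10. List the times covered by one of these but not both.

Merge the second list: 06:20–07:30, 09:20–12:40.
A but not B: 12:40–13:40, 16:00–16:40, 17:50–21:50.
B but not A: 06:20–07:30, 09:20–10:00.
Combining gives A △ B.

06:20–07:30, 09:20–10:00, 12:40–13:40, 16:00–16:40, 17:50–21:50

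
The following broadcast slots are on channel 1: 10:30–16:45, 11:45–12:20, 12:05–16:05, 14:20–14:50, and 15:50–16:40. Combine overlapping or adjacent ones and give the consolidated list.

11:45-12:20 overlaps/touches 10:30-16:45 → extend to 10:30-16:45.
12:05-16:05 overlaps/touches 10:30-16:45 → extend to 10:30-16:45.
14:20-14:50 overlaps/touches 10:30-16:45 → extend to 10:30-16:45.
15:50-16:40 overlaps/touches 10:30-16:45 → extend to 10:30-16:45.

10:30-16:45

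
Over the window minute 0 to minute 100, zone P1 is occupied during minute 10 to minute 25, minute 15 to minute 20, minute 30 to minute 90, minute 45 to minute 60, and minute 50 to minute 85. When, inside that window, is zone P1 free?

The merged coverage is minute 10 to minute 25, minute 30 to minute 90.
Gaps within minute 0 to minute 100: minute 0 to minute 10, minute 25 to minute 30, minute 90 to minute 100.

minute 0 to minute 10, minute 25 to minute 30, minute 90 to minute 100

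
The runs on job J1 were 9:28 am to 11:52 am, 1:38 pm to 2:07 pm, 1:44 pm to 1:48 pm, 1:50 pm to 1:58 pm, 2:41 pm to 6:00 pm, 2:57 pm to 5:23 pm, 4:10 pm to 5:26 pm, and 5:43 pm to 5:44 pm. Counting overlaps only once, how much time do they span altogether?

Merged: 9:28 am–11:52 am, 1:38 pm–2:07 pm, 2:41 pm–6:00 pm.
Lengths: 2 h 24 min + 29 min + 3 h 19 min = 6 h 12 min.

6 h 12 min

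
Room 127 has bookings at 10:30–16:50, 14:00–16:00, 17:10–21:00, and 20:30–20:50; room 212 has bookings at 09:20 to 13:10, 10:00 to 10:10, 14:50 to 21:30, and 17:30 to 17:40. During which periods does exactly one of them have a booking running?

09:20–10:30, 13:10–14:50, 16:50–17:10, 21:00–21:30

Merge the first list: 10:30–16:50, 17:10–21:00.
Merge the second list: 09:20–13:10, 14:50–21:30.
A \ B = 13:10–14:50.
B \ A = 09:20–10:30, 16:50–17:10, 21:00–21:30.
Union of the two gives the symmetric difference.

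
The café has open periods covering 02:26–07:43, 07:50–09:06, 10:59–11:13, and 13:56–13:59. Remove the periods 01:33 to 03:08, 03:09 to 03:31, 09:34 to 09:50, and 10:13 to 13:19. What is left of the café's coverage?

03:08-03:09, 03:31-07:43, 07:50-09:06, 13:56-13:59

02:26-07:43 minus B → 03:08-03:09, 03:31-07:43.
07:50-09:06: no B overlap → unchanged.
10:59-11:13: fully covered by B → removed.
13:56-13:59: no B overlap → unchanged.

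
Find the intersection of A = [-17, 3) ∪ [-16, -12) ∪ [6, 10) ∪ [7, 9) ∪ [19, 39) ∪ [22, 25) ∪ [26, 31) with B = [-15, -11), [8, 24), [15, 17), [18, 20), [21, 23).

[-15, -11) ∪ [8, 10) ∪ [19, 24)

First set merges to [-17, 3), [6, 10), [19, 39).
Second set merges to [-15, -11), [8, 24).
[-17, 3) meets the second set on [-15, -11).
[6, 10) meets the second set on [8, 10).
[19, 39) meets the second set on [19, 24).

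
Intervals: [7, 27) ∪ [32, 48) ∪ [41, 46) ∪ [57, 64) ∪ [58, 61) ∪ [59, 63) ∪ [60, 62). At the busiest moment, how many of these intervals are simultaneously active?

Walk the sorted start/end points keeping a running depth.
The depth first hits 4 at 60.

4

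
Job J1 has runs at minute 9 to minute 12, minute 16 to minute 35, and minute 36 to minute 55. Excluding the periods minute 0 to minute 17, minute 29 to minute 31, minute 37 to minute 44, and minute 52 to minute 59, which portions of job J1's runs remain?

minute 17 to minute 29, minute 31 to minute 35, minute 36 to minute 37, minute 44 to minute 52

minute 9 to minute 12 lies entirely inside B → drops out.
minute 16 to minute 35 with B removed leaves minute 17 to minute 29, minute 31 to minute 35.
minute 36 to minute 55 with B removed leaves minute 36 to minute 37, minute 44 to minute 52.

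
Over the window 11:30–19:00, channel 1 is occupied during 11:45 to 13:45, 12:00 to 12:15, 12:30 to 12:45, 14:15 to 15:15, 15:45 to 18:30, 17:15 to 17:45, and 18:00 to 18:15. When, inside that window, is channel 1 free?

11:30–11:45, 13:45–14:15, 15:15–15:45, 18:30–19:00

Covered (merged): 11:45–13:45, 14:15–15:15, 15:45–18:30.
Uncovered inside 11:30–19:00: 11:30–11:45, 13:45–14:15, 15:15–15:45, 18:30–19:00.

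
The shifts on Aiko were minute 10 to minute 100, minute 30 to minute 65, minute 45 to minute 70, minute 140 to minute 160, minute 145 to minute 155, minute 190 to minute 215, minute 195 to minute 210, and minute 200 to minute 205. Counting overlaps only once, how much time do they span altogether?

135 minutes

Merged: minute 10 to minute 100, minute 140 to minute 160, minute 190 to minute 215.
Lengths: 90 minutes + 20 minutes + 25 minutes = 135 minutes.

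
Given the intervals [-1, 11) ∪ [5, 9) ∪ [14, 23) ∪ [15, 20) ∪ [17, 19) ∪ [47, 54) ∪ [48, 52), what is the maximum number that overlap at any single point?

At 17, 3 of the intervals are simultaneously active.
No point has more.

3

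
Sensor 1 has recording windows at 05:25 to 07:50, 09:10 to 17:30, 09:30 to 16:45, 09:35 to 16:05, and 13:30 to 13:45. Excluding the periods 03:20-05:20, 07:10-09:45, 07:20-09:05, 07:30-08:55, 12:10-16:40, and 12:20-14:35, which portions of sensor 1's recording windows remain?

Merge the first list: 05:25–07:50, 09:10–17:30.
Merge the second list: 03:20–05:20, 07:10–09:45, 12:10–16:40.
05:25–07:50 with B removed leaves 05:25–07:10.
09:10–17:30 with B removed leaves 09:45–12:10, 16:40–17:30.

05:25–07:10, 09:45–12:10, 16:40–17:30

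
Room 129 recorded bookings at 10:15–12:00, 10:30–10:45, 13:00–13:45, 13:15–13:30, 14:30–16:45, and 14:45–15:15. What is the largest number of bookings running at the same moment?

Walk the sorted start/end points keeping a running depth.
The depth first hits 2 at 10:30.

2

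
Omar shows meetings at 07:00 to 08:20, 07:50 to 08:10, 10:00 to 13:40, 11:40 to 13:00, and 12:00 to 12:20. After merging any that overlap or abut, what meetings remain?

07:50-08:10 overlaps/touches 07:00-08:20 → extend to 07:00-08:20.
10:00-13:40 is disjoint → start new block.
11:40-13:00 overlaps/touches 10:00-13:40 → extend to 10:00-13:40.
12:00-12:20 overlaps/touches 10:00-13:40 → extend to 10:00-13:40.

07:00-08:20, 10:00-13:40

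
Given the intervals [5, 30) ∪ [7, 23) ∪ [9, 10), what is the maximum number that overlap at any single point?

At 9, 3 of the intervals are simultaneously active.
No point has more.

3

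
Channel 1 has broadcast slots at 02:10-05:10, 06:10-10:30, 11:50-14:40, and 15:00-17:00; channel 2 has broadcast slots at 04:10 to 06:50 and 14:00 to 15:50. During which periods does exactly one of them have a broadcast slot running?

A but not B: 02:10–04:10, 06:50–10:30, 11:50–14:00, 15:50–17:00.
B but not A: 05:10–06:10, 14:40–15:00.
Combining gives A △ B.

02:10–04:10, 05:10–06:10, 06:50–10:30, 11:50–14:00, 14:40–15:00, 15:50–17:00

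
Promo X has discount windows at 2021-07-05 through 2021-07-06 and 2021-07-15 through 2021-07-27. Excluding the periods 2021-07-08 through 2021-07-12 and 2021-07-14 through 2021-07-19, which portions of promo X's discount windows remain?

2021-07-05 through 2021-07-06, 2021-07-20 through 2021-07-27

2021-07-05 through 2021-07-06 is untouched.
2021-07-15 through 2021-07-27 with B removed leaves 2021-07-20 through 2021-07-27.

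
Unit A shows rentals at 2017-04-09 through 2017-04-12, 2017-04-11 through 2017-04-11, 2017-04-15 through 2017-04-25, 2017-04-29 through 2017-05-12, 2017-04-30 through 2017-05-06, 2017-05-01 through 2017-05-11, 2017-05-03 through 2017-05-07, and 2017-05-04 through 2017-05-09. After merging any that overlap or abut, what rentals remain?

2017-04-09 through 2017-04-12, 2017-04-15 through 2017-04-25, 2017-04-29 through 2017-05-12

2017-04-11 through 2017-04-11 overlaps/touches 2017-04-09 through 2017-04-12 → extend to 2017-04-09 through 2017-04-12.
2017-04-15 through 2017-04-25 is disjoint → start new block.
2017-04-29 through 2017-05-12 is disjoint → start new block.
2017-04-30 through 2017-05-06 overlaps/touches 2017-04-29 through 2017-05-12 → extend to 2017-04-29 through 2017-05-12.
2017-05-01 through 2017-05-11 overlaps/touches 2017-04-29 through 2017-05-12 → extend to 2017-04-29 through 2017-05-12.
2017-05-03 through 2017-05-07 overlaps/touches 2017-04-29 through 2017-05-12 → extend to 2017-04-29 through 2017-05-12.
2017-05-04 through 2017-05-09 overlaps/touches 2017-04-29 through 2017-05-12 → extend to 2017-04-29 through 2017-05-12.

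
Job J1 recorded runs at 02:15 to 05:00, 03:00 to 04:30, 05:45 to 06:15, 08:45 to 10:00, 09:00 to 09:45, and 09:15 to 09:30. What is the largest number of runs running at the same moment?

At 09:15, 3 of the intervals are simultaneously active.
No point has more.

3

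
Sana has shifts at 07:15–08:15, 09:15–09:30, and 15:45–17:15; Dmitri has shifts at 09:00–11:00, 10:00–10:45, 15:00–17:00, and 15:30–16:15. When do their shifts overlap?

09:15–09:30, 15:45–17:00

B, merged: 09:00–11:00, 15:00–17:00.
07:15–08:15 meets no B interval.
09:15–09:30 ∩ B → 09:15–09:30.
15:45–17:15 ∩ B → 15:45–17:00.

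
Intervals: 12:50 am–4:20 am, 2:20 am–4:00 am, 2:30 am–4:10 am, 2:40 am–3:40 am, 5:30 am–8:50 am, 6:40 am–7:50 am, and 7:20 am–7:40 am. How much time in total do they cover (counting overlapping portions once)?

Merged: 12:50 am–4:20 am, 5:30 am–8:50 am.
Lengths: 3 h 30 min + 3 h 20 min = 6 h 50 min.

6 h 50 min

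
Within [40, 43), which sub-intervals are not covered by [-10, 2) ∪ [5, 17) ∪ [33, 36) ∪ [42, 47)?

The merged coverage is [-10, 2), [5, 17), [33, 36), [42, 47).
Uncovered inside [40, 43): [40, 42).

[40, 42)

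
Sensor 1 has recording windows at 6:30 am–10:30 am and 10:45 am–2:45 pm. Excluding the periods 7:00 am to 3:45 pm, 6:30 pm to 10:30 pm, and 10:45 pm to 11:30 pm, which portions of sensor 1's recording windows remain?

6:30 am-7:00 am

6:30 am-10:30 am minus B → 6:30 am-7:00 am.
10:45 am-2:45 pm: fully covered by B → removed.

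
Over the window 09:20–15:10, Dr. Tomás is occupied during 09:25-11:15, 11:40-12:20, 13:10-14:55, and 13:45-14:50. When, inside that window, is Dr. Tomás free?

After merging, the occupied span is 09:25-11:15, 11:40-12:20, 13:10-14:55.
Complement within 09:20-15:10: 09:20-09:25, 11:15-11:40, 12:20-13:10, 14:55-15:10.

09:20-09:25, 11:15-11:40, 12:20-13:10, 14:55-15:10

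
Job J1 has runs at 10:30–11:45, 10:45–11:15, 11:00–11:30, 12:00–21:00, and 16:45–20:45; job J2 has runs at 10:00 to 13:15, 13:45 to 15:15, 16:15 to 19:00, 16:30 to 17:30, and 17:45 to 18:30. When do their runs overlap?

10:30-11:45, 12:00-13:15, 13:45-15:15, 16:15-19:00

Merge the first list: 10:30-11:45, 12:00-21:00.
Merge the second list: 10:00-13:15, 13:45-15:15, 16:15-19:00.
10:30-11:45 meets the second set on 10:30-11:45.
12:00-21:00 meets the second set on 12:00-13:15, 13:45-15:15, 16:15-19:00.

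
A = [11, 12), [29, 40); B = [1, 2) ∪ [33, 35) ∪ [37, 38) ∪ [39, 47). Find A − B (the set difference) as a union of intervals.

[11, 12) ∪ [29, 33) ∪ [35, 37) ∪ [38, 39)

[11, 12) is untouched.
[29, 40) with B removed leaves [29, 33), [35, 37), [38, 39).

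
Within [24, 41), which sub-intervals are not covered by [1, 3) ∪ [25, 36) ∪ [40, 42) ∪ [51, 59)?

After merging, the occupied span is [1, 3), [25, 36), [40, 42), [51, 59).
Uncovered inside [24, 41): [24, 25), [36, 40).

[24, 25) ∪ [36, 40)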